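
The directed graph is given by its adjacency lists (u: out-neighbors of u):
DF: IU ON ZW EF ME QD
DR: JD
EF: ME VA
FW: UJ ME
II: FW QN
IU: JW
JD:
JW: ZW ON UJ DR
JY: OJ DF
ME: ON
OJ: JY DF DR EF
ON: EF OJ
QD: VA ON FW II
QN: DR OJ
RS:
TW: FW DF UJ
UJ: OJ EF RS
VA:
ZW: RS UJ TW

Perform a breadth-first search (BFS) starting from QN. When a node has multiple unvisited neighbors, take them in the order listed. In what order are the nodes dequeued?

Visit QN; enqueue DR, OJ → queue [DR, OJ]
Visit DR; enqueue JD → queue [OJ, JD]
Visit OJ; enqueue JY, DF, EF → queue [JD, JY, DF, EF]
Visit JD → queue [JY, DF, EF]
Visit JY → queue [DF, EF]
Visit DF; enqueue IU, ON, ZW, ME, QD → queue [EF, IU, ON, ZW, ME, QD]
Visit EF; enqueue VA → queue [IU, ON, ZW, ME, QD, VA]
Visit IU; enqueue JW → queue [ON, ZW, ME, QD, VA, JW]
Visit ON → queue [ZW, ME, QD, VA, JW]
Visit ZW; enqueue RS, UJ, TW → queue [ME, QD, VA, JW, RS, UJ, TW]
Visit ME → queue [QD, VA, JW, RS, UJ, TW]
Visit QD; enqueue FW, II → queue [VA, JW, RS, UJ, TW, FW, II]
Visit VA → queue [JW, RS, UJ, TW, FW, II]
Visit JW → queue [RS, UJ, TW, FW, II]
Visit RS → queue [UJ, TW, FW, II]
Visit UJ → queue [TW, FW, II]
Visit TW → queue [FW, II]
Visit FW → queue [II]
Visit II → queue []

QN -> DR -> OJ -> JD -> JY -> DF -> EF -> IU -> ON -> ZW -> ME -> QD -> VA -> JW -> RS -> UJ -> TW -> FW -> II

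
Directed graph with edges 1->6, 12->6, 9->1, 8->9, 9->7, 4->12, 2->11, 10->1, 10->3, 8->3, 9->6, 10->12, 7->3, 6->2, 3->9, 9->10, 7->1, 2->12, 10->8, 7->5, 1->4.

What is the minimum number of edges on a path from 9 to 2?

Level 0: 9
Level 1: 1, 6, 7, 10
Level 2: 2, 3, 4, 5, 8, 12
Level 3: 11
2 first appears at level 2.

2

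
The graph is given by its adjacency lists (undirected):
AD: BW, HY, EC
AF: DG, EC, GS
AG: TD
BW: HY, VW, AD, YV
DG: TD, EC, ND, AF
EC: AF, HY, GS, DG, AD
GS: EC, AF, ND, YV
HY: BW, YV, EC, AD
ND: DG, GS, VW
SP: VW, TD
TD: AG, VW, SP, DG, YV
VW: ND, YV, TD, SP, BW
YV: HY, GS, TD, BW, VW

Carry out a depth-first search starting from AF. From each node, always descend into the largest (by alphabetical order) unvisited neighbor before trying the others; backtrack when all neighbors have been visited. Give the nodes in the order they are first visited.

AF → GS → YV → VW → TD → SP → DG → ND → EC → HY → BW → AD → AG

Visit AF
AF → GS
GS → YV
YV → VW
VW → TD
TD → SP
TD → DG
DG → ND
DG → EC
EC → HY
HY → BW
BW → AD
TD → AG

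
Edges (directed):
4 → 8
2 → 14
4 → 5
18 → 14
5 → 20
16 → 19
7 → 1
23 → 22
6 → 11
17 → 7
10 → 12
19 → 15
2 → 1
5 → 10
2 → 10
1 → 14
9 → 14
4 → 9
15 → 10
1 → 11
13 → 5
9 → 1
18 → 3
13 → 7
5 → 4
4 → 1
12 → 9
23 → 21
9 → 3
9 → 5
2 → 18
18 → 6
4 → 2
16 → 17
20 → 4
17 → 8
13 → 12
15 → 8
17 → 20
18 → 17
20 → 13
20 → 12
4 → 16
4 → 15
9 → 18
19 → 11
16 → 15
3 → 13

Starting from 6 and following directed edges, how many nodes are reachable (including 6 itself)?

2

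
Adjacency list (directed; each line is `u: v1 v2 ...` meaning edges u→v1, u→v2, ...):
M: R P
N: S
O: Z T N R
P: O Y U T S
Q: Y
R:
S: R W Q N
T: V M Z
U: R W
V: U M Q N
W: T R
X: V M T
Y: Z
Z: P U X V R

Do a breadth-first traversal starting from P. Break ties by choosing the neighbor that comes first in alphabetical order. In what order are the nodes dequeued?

Visit P; enqueue O, S, T, U, Y → queue [O, S, T, U, Y]
Visit O; enqueue N, R, Z → queue [S, T, U, Y, N, R, Z]
Visit S; enqueue Q, W → queue [T, U, Y, N, R, Z, Q, W]
Visit T; enqueue M, V → queue [U, Y, N, R, Z, Q, W, M, V]
Visit U → queue [Y, N, R, Z, Q, W, M, V]
Visit Y → queue [N, R, Z, Q, W, M, V]
Visit N → queue [R, Z, Q, W, M, V]
Visit R → queue [Z, Q, W, M, V]
Visit Z; enqueue X → queue [Q, W, M, V, X]
Visit Q → queue [W, M, V, X]
Visit W → queue [M, V, X]
Visit M → queue [V, X]
Visit V → queue [X]
Visit X → queue []

P O S T U Y N R Z Q W M V X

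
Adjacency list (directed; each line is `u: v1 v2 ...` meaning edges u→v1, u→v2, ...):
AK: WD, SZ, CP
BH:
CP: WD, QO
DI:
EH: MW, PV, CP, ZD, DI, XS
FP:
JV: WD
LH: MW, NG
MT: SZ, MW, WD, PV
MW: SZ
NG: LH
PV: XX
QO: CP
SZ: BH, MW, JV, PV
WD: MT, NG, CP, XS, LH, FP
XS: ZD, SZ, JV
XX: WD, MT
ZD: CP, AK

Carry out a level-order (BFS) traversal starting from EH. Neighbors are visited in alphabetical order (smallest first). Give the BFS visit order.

EH, CP, DI, MW, PV, XS, ZD, QO, WD, SZ, XX, JV, AK, FP, LH, MT, NG, BH

Visit EH; enqueue CP, DI, MW, PV, XS, ZD → queue [CP, DI, MW, PV, XS, ZD]
Visit CP; enqueue QO, WD → queue [DI, MW, PV, XS, ZD, QO, WD]
Visit DI → queue [MW, PV, XS, ZD, QO, WD]
Visit MW; enqueue SZ → queue [PV, XS, ZD, QO, WD, SZ]
Visit PV; enqueue XX → queue [XS, ZD, QO, WD, SZ, XX]
Visit XS; enqueue JV → queue [ZD, QO, WD, SZ, XX, JV]
Visit ZD; enqueue AK → queue [QO, WD, SZ, XX, JV, AK]
Visit QO → queue [WD, SZ, XX, JV, AK]
Visit WD; enqueue FP, LH, MT, NG → queue [SZ, XX, JV, AK, FP, LH, MT, NG]
Visit SZ; enqueue BH → queue [XX, JV, AK, FP, LH, MT, NG, BH]
Visit XX → queue [JV, AK, FP, LH, MT, NG, BH]
Visit JV → queue [AK, FP, LH, MT, NG, BH]
Visit AK → queue [FP, LH, MT, NG, BH]
Visit FP → queue [LH, MT, NG, BH]
Visit LH → queue [MT, NG, BH]
Visit MT → queue [NG, BH]
Visit NG → queue [BH]
Visit BH → queue []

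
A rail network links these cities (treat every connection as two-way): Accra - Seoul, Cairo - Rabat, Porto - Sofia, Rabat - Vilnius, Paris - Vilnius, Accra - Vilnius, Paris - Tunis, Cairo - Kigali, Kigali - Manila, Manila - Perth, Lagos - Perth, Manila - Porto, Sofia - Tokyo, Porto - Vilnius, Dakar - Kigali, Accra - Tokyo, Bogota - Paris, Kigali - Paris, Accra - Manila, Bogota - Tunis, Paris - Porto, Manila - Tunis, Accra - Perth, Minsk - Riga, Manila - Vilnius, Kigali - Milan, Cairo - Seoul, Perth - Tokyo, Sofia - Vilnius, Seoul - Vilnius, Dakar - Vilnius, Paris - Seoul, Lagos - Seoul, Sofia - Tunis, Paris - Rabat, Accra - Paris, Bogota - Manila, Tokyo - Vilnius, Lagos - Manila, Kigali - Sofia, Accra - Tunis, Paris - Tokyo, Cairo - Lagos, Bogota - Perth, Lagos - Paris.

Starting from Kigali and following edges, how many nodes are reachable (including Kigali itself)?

17

BFS from Kigali visits: Kigali, Sofia, Paris, Milan, Manila, Dakar, Cairo, Vilnius, Tunis, Tokyo, Porto, Seoul, Rabat, Lagos, Bogota, Accra, Perth
Reachable nodes: 17 of 19 total.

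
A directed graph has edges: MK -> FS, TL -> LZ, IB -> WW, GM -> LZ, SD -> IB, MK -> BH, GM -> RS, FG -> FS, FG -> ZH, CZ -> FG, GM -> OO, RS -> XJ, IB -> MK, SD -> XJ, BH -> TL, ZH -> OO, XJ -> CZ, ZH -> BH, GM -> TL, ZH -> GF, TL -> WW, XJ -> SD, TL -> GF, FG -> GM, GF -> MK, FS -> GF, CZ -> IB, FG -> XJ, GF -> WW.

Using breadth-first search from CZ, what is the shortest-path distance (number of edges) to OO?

3

Level 0: CZ
Level 1: FG, IB
Level 2: FS, GM, MK, WW, XJ, ZH
Level 3: BH, GF, LZ, OO, RS, SD, TL
OO first appears at level 3.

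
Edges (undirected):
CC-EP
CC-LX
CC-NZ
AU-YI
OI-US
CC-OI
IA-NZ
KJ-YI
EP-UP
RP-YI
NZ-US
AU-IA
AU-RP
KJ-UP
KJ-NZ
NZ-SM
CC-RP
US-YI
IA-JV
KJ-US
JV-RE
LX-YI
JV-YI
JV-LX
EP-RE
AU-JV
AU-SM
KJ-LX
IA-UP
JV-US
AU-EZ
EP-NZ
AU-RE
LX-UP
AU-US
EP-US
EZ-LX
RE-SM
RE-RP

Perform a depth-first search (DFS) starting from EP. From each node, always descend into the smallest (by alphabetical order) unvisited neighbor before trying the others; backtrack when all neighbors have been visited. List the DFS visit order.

Visit EP
EP → CC
CC → LX
LX → EZ
EZ → AU
AU → IA
IA → JV
JV → RE
RE → RP
RP → YI
YI → KJ
KJ → NZ
NZ → SM
NZ → US
US → OI
KJ → UP

EP → CC → LX → EZ → AU → IA → JV → RE → RP → YI → KJ → NZ → SM → US → OI → UP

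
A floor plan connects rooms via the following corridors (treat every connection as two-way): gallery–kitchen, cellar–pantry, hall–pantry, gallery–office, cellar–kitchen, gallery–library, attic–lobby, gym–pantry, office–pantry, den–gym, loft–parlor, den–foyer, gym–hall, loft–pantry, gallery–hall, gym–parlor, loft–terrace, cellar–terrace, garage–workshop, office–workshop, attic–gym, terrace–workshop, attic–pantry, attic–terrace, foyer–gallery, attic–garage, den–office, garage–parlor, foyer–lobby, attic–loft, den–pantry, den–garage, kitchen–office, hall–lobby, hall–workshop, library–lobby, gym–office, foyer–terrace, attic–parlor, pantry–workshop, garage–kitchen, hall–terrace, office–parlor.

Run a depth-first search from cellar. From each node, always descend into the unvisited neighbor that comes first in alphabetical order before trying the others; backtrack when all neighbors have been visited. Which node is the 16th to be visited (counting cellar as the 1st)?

Visit cellar
cellar → kitchen
kitchen → gallery
gallery → foyer
foyer → den
den → garage
garage → attic
attic → gym
gym → hall
hall → lobby
lobby → library
hall → pantry
pantry → loft
loft → parlor
parlor → office
office → workshop
workshop → terrace

Visit order: cellar, kitchen, gallery, foyer, den, garage, attic, gym, hall, lobby, library, pantry, loft, parlor, office, workshop, terrace

workshop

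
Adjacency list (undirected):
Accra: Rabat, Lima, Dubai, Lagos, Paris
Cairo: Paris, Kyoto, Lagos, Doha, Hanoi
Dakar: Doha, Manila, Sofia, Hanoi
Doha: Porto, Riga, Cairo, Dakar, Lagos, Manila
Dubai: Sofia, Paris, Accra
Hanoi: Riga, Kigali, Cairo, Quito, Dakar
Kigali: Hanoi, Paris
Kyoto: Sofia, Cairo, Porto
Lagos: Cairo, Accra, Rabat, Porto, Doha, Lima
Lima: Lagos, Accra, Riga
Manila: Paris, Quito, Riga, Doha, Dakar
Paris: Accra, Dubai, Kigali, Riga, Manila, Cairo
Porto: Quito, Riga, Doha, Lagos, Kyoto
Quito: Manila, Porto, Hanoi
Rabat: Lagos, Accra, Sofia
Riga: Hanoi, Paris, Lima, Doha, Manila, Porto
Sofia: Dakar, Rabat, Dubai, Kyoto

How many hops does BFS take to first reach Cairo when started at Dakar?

2

Level 0: Dakar
Level 1: Doha, Hanoi, Manila, Sofia
Level 2: Cairo, Dubai, Kigali, Kyoto, Lagos, Paris, Porto, Quito, Rabat, Riga
Level 3: Accra, Lima
Cairo first appears at level 2.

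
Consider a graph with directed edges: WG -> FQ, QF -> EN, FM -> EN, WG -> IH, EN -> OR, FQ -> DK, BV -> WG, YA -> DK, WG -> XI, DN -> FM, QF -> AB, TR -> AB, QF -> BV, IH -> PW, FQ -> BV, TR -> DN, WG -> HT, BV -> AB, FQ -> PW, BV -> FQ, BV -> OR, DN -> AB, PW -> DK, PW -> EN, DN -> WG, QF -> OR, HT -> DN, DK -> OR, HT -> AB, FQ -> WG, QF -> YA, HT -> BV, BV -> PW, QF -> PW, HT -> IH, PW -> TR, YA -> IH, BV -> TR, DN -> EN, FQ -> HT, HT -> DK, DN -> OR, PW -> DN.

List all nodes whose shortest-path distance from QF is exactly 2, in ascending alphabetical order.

Level 0: QF
Level 1: AB, BV, EN, OR, PW, YA
Level 2: DK, DN, FQ, IH, TR, WG
Level 3: FM, HT, XI

DK, DN, FQ, IH, TR, WG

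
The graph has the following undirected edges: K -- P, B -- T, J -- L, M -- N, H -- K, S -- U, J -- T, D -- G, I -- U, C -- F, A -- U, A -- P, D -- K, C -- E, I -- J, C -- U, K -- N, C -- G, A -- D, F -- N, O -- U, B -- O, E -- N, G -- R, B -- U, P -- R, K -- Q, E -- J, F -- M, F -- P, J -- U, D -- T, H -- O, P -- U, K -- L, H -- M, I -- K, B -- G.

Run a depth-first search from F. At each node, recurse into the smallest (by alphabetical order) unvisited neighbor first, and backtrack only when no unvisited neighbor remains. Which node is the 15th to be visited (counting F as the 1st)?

M

Visit F
F → C
C → E
E → J
J → I
I → K
K → D
D → A
A → P
P → R
R → G
G → B
B → O
O → H
H → M
M → N
O → U
U → S
B → T
K → L
K → Q

Visit order: F, C, E, J, I, K, D, A, P, R, G, B, O, H, M, N, U, S, T, L, Q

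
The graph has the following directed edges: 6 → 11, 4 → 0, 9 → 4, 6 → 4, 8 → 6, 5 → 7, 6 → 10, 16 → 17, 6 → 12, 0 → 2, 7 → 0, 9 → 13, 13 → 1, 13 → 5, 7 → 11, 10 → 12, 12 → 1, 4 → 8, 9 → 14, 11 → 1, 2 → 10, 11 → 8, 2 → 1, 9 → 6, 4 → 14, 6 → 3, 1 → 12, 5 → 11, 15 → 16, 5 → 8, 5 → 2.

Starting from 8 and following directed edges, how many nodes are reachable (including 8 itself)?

11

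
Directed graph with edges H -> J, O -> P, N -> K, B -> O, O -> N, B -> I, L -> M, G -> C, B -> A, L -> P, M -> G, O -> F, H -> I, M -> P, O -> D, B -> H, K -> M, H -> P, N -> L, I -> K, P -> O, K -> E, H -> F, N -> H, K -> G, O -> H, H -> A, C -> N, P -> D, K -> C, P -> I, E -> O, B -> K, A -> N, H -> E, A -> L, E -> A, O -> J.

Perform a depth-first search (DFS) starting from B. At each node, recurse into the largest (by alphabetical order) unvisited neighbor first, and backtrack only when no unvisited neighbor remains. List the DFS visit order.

B, O, P, I, K, M, G, C, N, L, H, J, F, E, A, D

Visit B
B → O
O → P
P → I
I → K
K → M
M → G
G → C
C → N
N → L
N → H
H → J
H → F
H → E
E → A
P → D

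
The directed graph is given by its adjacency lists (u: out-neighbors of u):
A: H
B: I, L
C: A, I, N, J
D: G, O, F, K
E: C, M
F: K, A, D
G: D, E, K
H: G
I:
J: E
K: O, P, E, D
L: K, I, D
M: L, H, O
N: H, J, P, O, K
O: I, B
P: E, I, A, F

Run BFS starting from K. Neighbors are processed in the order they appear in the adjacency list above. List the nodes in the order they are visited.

Visit K; enqueue O, P, E, D → queue [O, P, E, D]
Visit O; enqueue I, B → queue [P, E, D, I, B]
Visit P; enqueue A, F → queue [E, D, I, B, A, F]
Visit E; enqueue C, M → queue [D, I, B, A, F, C, M]
Visit D; enqueue G → queue [I, B, A, F, C, M, G]
Visit I → queue [B, A, F, C, M, G]
Visit B; enqueue L → queue [A, F, C, M, G, L]
Visit A; enqueue H → queue [F, C, M, G, L, H]
Visit F → queue [C, M, G, L, H]
Visit C; enqueue N, J → queue [M, G, L, H, N, J]
Visit M → queue [G, L, H, N, J]
Visit G → queue [L, H, N, J]
Visit L → queue [H, N, J]
Visit H → queue [N, J]
Visit N → queue [J]
Visit J → queue []

K -> O -> P -> E -> D -> I -> B -> A -> F -> C -> M -> G -> L -> H -> N -> J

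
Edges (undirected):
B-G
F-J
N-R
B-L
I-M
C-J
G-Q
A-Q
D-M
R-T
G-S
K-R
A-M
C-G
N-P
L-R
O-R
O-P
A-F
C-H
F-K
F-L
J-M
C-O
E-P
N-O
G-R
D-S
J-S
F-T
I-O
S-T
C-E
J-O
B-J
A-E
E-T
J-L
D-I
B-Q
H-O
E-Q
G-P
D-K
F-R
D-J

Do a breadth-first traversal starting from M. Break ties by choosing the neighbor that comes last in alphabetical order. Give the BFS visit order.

Visit M; enqueue J, I, D, A → queue [J, I, D, A]
Visit J; enqueue S, O, L, F, C, B → queue [I, D, A, S, O, L, F, C, B]
Visit I → queue [D, A, S, O, L, F, C, B]
Visit D; enqueue K → queue [A, S, O, L, F, C, B, K]
Visit A; enqueue Q, E → queue [S, O, L, F, C, B, K, Q, E]
Visit S; enqueue T, G → queue [O, L, F, C, B, K, Q, E, T, G]
Visit O; enqueue R, P, N, H → queue [L, F, C, B, K, Q, E, T, G, R, P, N, H]
Visit L → queue [F, C, B, K, Q, E, T, G, R, P, N, H]
Visit F → queue [C, B, K, Q, E, T, G, R, P, N, H]
Visit C → queue [B, K, Q, E, T, G, R, P, N, H]
Visit B → queue [K, Q, E, T, G, R, P, N, H]
Visit K → queue [Q, E, T, G, R, P, N, H]
Visit Q → queue [E, T, G, R, P, N, H]
Visit E → queue [T, G, R, P, N, H]
Visit T → queue [G, R, P, N, H]
Visit G → queue [R, P, N, H]
Visit R → queue [P, N, H]
Visit P → queue [N, H]
Visit N → queue [H]
Visit H → queue []

M -> J -> I -> D -> A -> S -> O -> L -> F -> C -> B -> K -> Q -> E -> T -> G -> R -> P -> N -> H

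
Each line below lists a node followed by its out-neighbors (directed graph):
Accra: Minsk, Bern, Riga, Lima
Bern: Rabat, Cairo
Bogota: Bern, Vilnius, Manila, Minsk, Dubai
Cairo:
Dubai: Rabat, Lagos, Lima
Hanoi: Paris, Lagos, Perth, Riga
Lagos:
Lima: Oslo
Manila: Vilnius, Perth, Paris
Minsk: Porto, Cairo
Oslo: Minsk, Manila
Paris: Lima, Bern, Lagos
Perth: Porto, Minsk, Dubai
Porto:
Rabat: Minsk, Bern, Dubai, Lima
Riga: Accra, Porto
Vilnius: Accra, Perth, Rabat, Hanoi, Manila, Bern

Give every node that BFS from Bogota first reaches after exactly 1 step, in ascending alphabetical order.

Level 0: Bogota
Level 1: Bern, Dubai, Manila, Minsk, Vilnius
Level 2: Accra, Cairo, Hanoi, Lagos, Lima, Paris, Perth, Porto, Rabat
Level 3: Oslo, Riga

Bern, Dubai, Manila, Minsk, Vilnius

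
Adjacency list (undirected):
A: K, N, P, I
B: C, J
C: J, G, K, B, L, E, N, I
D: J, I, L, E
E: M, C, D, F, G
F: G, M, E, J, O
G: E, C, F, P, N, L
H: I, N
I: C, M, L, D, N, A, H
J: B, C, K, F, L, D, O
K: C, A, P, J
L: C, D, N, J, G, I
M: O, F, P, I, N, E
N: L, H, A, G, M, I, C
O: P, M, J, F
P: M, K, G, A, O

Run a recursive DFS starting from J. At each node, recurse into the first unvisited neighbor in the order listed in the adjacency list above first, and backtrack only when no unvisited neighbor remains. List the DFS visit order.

J, B, C, G, E, M, O, P, K, A, N, L, D, I, H, F

Visit J
J → B
B → C
C → G
G → E
E → M
M → O
O → P
P → K
K → A
A → N
N → L
L → D
D → I
I → H
O → F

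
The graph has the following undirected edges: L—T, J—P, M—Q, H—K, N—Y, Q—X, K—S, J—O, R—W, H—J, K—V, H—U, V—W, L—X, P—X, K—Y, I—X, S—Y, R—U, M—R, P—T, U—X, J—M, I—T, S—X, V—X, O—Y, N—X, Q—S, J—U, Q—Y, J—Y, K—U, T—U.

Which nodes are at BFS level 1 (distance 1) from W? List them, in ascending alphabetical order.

Level 0: W
Level 1: R, V
Level 2: K, M, U, X
Level 3: H, I, J, L, N, P, Q, S, T, Y
Level 4: O

R, V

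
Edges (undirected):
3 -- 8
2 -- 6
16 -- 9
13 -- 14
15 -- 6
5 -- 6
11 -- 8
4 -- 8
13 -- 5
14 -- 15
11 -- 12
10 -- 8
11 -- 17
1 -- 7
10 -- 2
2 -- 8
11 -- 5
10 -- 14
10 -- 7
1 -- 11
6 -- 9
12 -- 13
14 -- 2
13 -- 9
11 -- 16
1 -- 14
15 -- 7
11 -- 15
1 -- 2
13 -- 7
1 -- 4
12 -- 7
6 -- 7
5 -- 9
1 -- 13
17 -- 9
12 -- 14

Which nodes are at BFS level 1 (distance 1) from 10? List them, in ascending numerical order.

2, 7, 8, 14

Level 0: 10
Level 1: 2, 7, 8, 14
Level 2: 1, 3, 4, 6, 11, 12, 13, 15
Level 3: 5, 9, 16, 17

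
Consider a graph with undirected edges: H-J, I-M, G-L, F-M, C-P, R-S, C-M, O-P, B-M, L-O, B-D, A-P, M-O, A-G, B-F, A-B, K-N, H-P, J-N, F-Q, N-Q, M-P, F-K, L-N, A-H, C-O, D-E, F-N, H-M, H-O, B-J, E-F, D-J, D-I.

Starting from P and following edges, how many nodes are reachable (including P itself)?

17

BFS from P visits: P, A, C, H, M, O, B, G, J, F, I, L, D, N, E, K, Q
Reachable nodes: 17 of 19 total.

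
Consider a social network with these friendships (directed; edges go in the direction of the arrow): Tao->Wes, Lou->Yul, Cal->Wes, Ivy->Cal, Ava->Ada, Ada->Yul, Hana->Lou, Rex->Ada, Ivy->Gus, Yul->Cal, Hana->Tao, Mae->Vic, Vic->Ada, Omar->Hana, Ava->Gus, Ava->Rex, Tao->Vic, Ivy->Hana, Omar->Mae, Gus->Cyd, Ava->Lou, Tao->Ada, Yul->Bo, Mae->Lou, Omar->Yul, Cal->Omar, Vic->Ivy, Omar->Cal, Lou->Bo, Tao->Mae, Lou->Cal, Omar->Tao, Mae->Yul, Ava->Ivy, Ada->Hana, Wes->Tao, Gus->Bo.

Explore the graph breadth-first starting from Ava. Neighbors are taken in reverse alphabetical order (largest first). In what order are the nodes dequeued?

Ava → Rex → Lou → Ivy → Gus → Ada → Yul → Cal → Bo → Hana → Cyd → Wes → Omar → Tao → Mae → Vic

Visit Ava; enqueue Rex, Lou, Ivy, Gus, Ada → queue [Rex, Lou, Ivy, Gus, Ada]
Visit Rex → queue [Lou, Ivy, Gus, Ada]
Visit Lou; enqueue Yul, Cal, Bo → queue [Ivy, Gus, Ada, Yul, Cal, Bo]
Visit Ivy; enqueue Hana → queue [Gus, Ada, Yul, Cal, Bo, Hana]
Visit Gus; enqueue Cyd → queue [Ada, Yul, Cal, Bo, Hana, Cyd]
Visit Ada → queue [Yul, Cal, Bo, Hana, Cyd]
Visit Yul → queue [Cal, Bo, Hana, Cyd]
Visit Cal; enqueue Wes, Omar → queue [Bo, Hana, Cyd, Wes, Omar]
Visit Bo → queue [Hana, Cyd, Wes, Omar]
Visit Hana; enqueue Tao → queue [Cyd, Wes, Omar, Tao]
Visit Cyd → queue [Wes, Omar, Tao]
Visit Wes → queue [Omar, Tao]
Visit Omar; enqueue Mae → queue [Tao, Mae]
Visit Tao; enqueue Vic → queue [Mae, Vic]
Visit Mae → queue [Vic]
Visit Vic → queue []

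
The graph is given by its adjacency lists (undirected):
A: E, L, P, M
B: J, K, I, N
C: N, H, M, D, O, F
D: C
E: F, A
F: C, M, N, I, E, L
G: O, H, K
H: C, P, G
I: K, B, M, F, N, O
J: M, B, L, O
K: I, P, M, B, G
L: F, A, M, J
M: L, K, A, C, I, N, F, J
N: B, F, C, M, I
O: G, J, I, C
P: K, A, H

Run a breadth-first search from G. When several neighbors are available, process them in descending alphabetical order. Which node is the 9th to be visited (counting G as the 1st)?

M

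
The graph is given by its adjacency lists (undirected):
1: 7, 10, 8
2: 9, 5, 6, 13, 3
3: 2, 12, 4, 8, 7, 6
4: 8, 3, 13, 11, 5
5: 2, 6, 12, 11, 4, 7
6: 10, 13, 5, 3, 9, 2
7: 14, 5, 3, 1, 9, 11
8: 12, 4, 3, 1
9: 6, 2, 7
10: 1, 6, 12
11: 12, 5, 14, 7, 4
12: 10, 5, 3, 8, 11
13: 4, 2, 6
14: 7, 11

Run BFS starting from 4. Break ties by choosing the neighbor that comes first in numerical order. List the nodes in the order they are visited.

4 → 3 → 5 → 8 → 11 → 13 → 2 → 6 → 7 → 12 → 1 → 14 → 9 → 10

Visit 4; enqueue 3, 5, 8, 11, 13 → queue [3, 5, 8, 11, 13]
Visit 3; enqueue 2, 6, 7, 12 → queue [5, 8, 11, 13, 2, 6, 7, 12]
Visit 5 → queue [8, 11, 13, 2, 6, 7, 12]
Visit 8; enqueue 1 → queue [11, 13, 2, 6, 7, 12, 1]
Visit 11; enqueue 14 → queue [13, 2, 6, 7, 12, 1, 14]
Visit 13 → queue [2, 6, 7, 12, 1, 14]
Visit 2; enqueue 9 → queue [6, 7, 12, 1, 14, 9]
Visit 6; enqueue 10 → queue [7, 12, 1, 14, 9, 10]
Visit 7 → queue [12, 1, 14, 9, 10]
Visit 12 → queue [1, 14, 9, 10]
Visit 1 → queue [14, 9, 10]
Visit 14 → queue [9, 10]
Visit 9 → queue [10]
Visit 10 → queue []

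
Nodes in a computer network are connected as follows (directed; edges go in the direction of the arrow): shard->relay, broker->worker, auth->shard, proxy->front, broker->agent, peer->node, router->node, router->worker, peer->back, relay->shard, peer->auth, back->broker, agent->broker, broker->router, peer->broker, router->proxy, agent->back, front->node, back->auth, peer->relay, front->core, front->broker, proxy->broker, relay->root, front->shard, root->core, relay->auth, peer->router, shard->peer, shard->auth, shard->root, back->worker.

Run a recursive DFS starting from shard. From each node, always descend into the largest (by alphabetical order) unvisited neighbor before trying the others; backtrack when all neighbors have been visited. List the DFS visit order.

Visit shard
shard → root
root → core
shard → relay
relay → auth
shard → peer
peer → router
router → worker
router → proxy
proxy → front
front → node
front → broker
broker → agent
agent → back

shard -> root -> core -> relay -> auth -> peer -> router -> worker -> proxy -> front -> node -> broker -> agent -> back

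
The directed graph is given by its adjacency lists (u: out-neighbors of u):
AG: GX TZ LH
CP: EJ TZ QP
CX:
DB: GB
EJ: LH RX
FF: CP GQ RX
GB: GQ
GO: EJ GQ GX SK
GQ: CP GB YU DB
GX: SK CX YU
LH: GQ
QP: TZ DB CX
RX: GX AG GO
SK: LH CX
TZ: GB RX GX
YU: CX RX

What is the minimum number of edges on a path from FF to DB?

Level 0: FF
Level 1: CP, GQ, RX
Level 2: AG, DB, EJ, GB, GO, GX, QP, TZ, YU
Level 3: CX, LH, SK
DB first appears at level 2.

2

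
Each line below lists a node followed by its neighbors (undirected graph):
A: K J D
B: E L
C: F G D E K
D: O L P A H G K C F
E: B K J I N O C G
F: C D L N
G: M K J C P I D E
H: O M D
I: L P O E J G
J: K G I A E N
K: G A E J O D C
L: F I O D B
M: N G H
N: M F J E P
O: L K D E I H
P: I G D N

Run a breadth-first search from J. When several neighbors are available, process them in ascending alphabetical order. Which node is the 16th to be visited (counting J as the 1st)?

Visit J; enqueue A, E, G, I, K, N → queue [A, E, G, I, K, N]
Visit A; enqueue D → queue [E, G, I, K, N, D]
Visit E; enqueue B, C, O → queue [G, I, K, N, D, B, C, O]
Visit G; enqueue M, P → queue [I, K, N, D, B, C, O, M, P]
Visit I; enqueue L → queue [K, N, D, B, C, O, M, P, L]
Visit K → queue [N, D, B, C, O, M, P, L]
Visit N; enqueue F → queue [D, B, C, O, M, P, L, F]
Visit D; enqueue H → queue [B, C, O, M, P, L, F, H]
Visit B → queue [C, O, M, P, L, F, H]
Visit C → queue [O, M, P, L, F, H]
Visit O → queue [M, P, L, F, H]
Visit M → queue [P, L, F, H]
Visit P → queue [L, F, H]
Visit L → queue [F, H]
Visit F → queue [H]
Visit H → queue []

Visit order: J, A, E, G, I, K, N, D, B, C, O, M, P, L, F, H

H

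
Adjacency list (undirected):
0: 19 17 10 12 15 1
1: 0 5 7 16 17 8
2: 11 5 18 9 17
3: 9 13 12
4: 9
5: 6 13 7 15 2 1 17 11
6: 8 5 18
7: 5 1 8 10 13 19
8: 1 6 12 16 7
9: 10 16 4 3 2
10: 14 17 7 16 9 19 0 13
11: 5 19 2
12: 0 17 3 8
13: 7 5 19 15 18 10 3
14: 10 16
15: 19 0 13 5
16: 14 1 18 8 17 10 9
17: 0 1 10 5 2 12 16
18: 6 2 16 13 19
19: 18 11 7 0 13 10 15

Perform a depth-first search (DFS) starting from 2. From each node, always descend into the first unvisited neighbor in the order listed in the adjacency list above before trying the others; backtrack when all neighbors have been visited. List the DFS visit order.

2, 11, 5, 6, 8, 1, 0, 19, 18, 16, 14, 10, 17, 12, 3, 9, 4, 13, 7, 15

Visit 2
2 → 11
11 → 5
5 → 6
6 → 8
8 → 1
1 → 0
0 → 19
19 → 18
18 → 16
16 → 14
14 → 10
10 → 17
17 → 12
12 → 3
3 → 9
9 → 4
3 → 13
13 → 7
13 → 15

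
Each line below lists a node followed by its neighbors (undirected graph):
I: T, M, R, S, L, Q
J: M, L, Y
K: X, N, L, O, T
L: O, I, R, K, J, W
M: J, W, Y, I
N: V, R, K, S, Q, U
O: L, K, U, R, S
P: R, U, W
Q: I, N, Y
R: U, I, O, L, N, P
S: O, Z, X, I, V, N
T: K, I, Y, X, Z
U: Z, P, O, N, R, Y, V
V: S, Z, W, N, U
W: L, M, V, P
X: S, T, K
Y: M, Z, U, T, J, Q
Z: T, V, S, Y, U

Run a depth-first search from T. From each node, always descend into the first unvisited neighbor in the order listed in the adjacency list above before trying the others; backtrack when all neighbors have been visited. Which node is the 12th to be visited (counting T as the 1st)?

Visit T
T → K
K → X
X → S
S → O
O → L
L → I
I → M
M → J
J → Y
Y → Z
Z → V
V → W
W → P
P → R
R → U
U → N
N → Q

Visit order: T, K, X, S, O, L, I, M, J, Y, Z, V, W, P, R, U, N, Q

V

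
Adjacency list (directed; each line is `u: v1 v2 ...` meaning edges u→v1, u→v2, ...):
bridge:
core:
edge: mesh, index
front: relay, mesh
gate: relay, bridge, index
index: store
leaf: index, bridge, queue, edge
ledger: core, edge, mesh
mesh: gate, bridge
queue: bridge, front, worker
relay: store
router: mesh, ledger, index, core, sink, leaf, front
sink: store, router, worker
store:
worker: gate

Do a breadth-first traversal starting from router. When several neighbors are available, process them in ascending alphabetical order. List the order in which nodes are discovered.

router core front index leaf ledger mesh sink relay store bridge edge queue gate worker

Visit router; enqueue core, front, index, leaf, ledger, mesh, sink → queue [core, front, index, leaf, ledger, mesh, sink]
Visit core → queue [front, index, leaf, ledger, mesh, sink]
Visit front; enqueue relay → queue [index, leaf, ledger, mesh, sink, relay]
Visit index; enqueue store → queue [leaf, ledger, mesh, sink, relay, store]
Visit leaf; enqueue bridge, edge, queue → queue [ledger, mesh, sink, relay, store, bridge, edge, queue]
Visit ledger → queue [mesh, sink, relay, store, bridge, edge, queue]
Visit mesh; enqueue gate → queue [sink, relay, store, bridge, edge, queue, gate]
Visit sink; enqueue worker → queue [relay, store, bridge, edge, queue, gate, worker]
Visit relay → queue [store, bridge, edge, queue, gate, worker]
Visit store → queue [bridge, edge, queue, gate, worker]
Visit bridge → queue [edge, queue, gate, worker]
Visit edge → queue [queue, gate, worker]
Visit queue → queue [gate, worker]
Visit gate → queue [worker]
Visit worker → queue []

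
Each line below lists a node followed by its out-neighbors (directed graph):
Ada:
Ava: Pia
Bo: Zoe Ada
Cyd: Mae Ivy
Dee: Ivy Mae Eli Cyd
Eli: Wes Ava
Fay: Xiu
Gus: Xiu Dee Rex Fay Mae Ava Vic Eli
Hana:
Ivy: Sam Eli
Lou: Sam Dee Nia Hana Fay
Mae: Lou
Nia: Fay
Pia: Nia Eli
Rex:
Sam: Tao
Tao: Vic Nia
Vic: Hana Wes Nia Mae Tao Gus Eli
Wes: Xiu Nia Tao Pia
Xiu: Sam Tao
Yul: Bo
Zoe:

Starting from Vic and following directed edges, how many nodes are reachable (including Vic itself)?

BFS from Vic visits: Vic, Wes, Tao, Nia, Mae, Hana, Gus, Eli, Xiu, Pia, Fay, Lou, Rex, Dee, Ava, Sam, Ivy, Cyd
Reachable nodes: 18 of 22 total.

18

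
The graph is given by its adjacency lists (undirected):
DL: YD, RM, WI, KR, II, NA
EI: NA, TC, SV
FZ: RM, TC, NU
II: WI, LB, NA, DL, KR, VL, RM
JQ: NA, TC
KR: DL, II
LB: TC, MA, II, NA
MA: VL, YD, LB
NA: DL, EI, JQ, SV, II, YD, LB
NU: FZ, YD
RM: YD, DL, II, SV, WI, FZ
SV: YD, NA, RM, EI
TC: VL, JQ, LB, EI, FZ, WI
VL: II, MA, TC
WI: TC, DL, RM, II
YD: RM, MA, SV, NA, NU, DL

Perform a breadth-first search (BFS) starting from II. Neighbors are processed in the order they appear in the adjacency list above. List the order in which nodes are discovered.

Visit II; enqueue WI, LB, NA, DL, KR, VL, RM → queue [WI, LB, NA, DL, KR, VL, RM]
Visit WI; enqueue TC → queue [LB, NA, DL, KR, VL, RM, TC]
Visit LB; enqueue MA → queue [NA, DL, KR, VL, RM, TC, MA]
Visit NA; enqueue EI, JQ, SV, YD → queue [DL, KR, VL, RM, TC, MA, EI, JQ, SV, YD]
Visit DL → queue [KR, VL, RM, TC, MA, EI, JQ, SV, YD]
Visit KR → queue [VL, RM, TC, MA, EI, JQ, SV, YD]
Visit VL → queue [RM, TC, MA, EI, JQ, SV, YD]
Visit RM; enqueue FZ → queue [TC, MA, EI, JQ, SV, YD, FZ]
Visit TC → queue [MA, EI, JQ, SV, YD, FZ]
Visit MA → queue [EI, JQ, SV, YD, FZ]
Visit EI → queue [JQ, SV, YD, FZ]
Visit JQ → queue [SV, YD, FZ]
Visit SV → queue [YD, FZ]
Visit YD; enqueue NU → queue [FZ, NU]
Visit FZ → queue [NU]
Visit NU → queue []

II, WI, LB, NA, DL, KR, VL, RM, TC, MA, EI, JQ, SV, YD, FZ, NU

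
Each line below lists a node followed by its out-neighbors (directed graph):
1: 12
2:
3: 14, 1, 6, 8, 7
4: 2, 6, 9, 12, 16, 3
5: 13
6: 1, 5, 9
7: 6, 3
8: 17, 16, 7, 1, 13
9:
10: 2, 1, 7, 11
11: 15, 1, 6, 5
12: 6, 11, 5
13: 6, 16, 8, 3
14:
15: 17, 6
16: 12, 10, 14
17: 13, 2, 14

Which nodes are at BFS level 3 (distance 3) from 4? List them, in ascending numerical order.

Level 0: 4
Level 1: 2, 3, 6, 9, 12, 16
Level 2: 1, 5, 7, 8, 10, 11, 14
Level 3: 13, 15, 17

13, 15, 17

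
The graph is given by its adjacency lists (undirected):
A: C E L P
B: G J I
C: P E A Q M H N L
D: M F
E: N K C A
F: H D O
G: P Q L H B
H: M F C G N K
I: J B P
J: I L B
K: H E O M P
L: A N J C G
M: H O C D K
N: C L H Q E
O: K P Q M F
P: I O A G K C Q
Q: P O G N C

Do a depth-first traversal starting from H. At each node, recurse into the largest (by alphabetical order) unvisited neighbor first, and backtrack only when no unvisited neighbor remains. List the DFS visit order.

H → N → Q → P → O → M → K → E → C → L → J → I → B → G → A → D → F

Visit H
H → N
N → Q
Q → P
P → O
O → M
M → K
K → E
E → C
C → L
L → J
J → I
I → B
B → G
L → A
M → D
D → F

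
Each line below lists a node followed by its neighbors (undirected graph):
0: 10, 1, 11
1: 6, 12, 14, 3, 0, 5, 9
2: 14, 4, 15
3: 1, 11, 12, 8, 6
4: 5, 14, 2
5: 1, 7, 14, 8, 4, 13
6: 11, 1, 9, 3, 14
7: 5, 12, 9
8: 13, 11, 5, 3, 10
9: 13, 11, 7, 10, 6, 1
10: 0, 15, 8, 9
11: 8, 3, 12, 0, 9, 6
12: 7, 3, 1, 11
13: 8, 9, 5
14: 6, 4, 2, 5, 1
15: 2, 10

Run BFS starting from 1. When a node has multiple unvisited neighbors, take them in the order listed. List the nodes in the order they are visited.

1 → 6 → 12 → 14 → 3 → 0 → 5 → 9 → 11 → 7 → 4 → 2 → 8 → 10 → 13 → 15

Visit 1; enqueue 6, 12, 14, 3, 0, 5, 9 → queue [6, 12, 14, 3, 0, 5, 9]
Visit 6; enqueue 11 → queue [12, 14, 3, 0, 5, 9, 11]
Visit 12; enqueue 7 → queue [14, 3, 0, 5, 9, 11, 7]
Visit 14; enqueue 4, 2 → queue [3, 0, 5, 9, 11, 7, 4, 2]
Visit 3; enqueue 8 → queue [0, 5, 9, 11, 7, 4, 2, 8]
Visit 0; enqueue 10 → queue [5, 9, 11, 7, 4, 2, 8, 10]
Visit 5; enqueue 13 → queue [9, 11, 7, 4, 2, 8, 10, 13]
Visit 9 → queue [11, 7, 4, 2, 8, 10, 13]
Visit 11 → queue [7, 4, 2, 8, 10, 13]
Visit 7 → queue [4, 2, 8, 10, 13]
Visit 4 → queue [2, 8, 10, 13]
Visit 2; enqueue 15 → queue [8, 10, 13, 15]
Visit 8 → queue [10, 13, 15]
Visit 10 → queue [13, 15]
Visit 13 → queue [15]
Visit 15 → queue []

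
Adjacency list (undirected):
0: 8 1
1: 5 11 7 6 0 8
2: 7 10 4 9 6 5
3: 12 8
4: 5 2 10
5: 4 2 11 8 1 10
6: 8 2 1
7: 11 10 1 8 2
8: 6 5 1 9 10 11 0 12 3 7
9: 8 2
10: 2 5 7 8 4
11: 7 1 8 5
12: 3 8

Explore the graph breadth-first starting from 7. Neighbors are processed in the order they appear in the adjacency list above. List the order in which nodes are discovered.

7, 11, 10, 1, 8, 2, 5, 4, 6, 0, 9, 12, 3

Visit 7; enqueue 11, 10, 1, 8, 2 → queue [11, 10, 1, 8, 2]
Visit 11; enqueue 5 → queue [10, 1, 8, 2, 5]
Visit 10; enqueue 4 → queue [1, 8, 2, 5, 4]
Visit 1; enqueue 6, 0 → queue [8, 2, 5, 4, 6, 0]
Visit 8; enqueue 9, 12, 3 → queue [2, 5, 4, 6, 0, 9, 12, 3]
Visit 2 → queue [5, 4, 6, 0, 9, 12, 3]
Visit 5 → queue [4, 6, 0, 9, 12, 3]
Visit 4 → queue [6, 0, 9, 12, 3]
Visit 6 → queue [0, 9, 12, 3]
Visit 0 → queue [9, 12, 3]
Visit 9 → queue [12, 3]
Visit 12 → queue [3]
Visit 3 → queue []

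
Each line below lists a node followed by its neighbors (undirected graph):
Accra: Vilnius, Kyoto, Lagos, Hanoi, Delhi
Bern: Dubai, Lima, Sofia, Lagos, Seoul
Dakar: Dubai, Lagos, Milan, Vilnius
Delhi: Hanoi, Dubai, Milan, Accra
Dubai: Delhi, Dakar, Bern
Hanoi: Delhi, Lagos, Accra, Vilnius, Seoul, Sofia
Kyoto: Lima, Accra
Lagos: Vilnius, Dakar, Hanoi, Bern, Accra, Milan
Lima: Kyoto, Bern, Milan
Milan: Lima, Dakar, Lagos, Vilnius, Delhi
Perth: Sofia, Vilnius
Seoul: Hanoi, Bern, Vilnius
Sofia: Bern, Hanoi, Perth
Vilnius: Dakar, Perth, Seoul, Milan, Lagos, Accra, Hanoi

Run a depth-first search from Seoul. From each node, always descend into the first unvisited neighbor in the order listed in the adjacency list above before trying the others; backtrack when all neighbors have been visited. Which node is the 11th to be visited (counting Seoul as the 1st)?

Visit Seoul
Seoul → Hanoi
Hanoi → Delhi
Delhi → Dubai
Dubai → Dakar
Dakar → Lagos
Lagos → Vilnius
Vilnius → Perth
Perth → Sofia
Sofia → Bern
Bern → Lima
Lima → Kyoto
Kyoto → Accra
Lima → Milan

Visit order: Seoul, Hanoi, Delhi, Dubai, Dakar, Lagos, Vilnius, Perth, Sofia, Bern, Lima, Kyoto, Accra, Milan

Lima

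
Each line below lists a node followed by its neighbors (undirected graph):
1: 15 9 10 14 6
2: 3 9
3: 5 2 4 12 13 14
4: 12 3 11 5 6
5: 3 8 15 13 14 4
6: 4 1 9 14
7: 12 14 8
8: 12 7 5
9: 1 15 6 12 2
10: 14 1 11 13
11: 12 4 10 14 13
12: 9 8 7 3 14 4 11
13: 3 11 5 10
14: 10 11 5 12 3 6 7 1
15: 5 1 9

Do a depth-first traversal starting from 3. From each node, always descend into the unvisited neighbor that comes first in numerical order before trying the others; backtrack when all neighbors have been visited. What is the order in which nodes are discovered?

Visit 3
3 → 2
2 → 9
9 → 1
1 → 6
6 → 4
4 → 5
5 → 8
8 → 7
7 → 12
12 → 11
11 → 10
10 → 13
10 → 14
5 → 15

3, 2, 9, 1, 6, 4, 5, 8, 7, 12, 11, 10, 13, 14, 15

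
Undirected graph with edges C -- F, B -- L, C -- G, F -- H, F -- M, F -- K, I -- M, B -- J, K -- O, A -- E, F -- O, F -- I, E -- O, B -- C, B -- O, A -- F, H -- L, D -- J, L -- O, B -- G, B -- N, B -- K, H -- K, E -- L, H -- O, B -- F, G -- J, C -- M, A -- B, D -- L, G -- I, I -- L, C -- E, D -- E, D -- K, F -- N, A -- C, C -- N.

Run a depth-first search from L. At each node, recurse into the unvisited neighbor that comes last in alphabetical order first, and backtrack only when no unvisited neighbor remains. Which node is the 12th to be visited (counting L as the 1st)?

D

Visit L
L → O
O → K
K → H
H → F
F → N
N → C
C → M
M → I
I → G
G → J
J → D
D → E
E → A
A → B

Visit order: L, O, K, H, F, N, C, M, I, G, J, D, E, A, B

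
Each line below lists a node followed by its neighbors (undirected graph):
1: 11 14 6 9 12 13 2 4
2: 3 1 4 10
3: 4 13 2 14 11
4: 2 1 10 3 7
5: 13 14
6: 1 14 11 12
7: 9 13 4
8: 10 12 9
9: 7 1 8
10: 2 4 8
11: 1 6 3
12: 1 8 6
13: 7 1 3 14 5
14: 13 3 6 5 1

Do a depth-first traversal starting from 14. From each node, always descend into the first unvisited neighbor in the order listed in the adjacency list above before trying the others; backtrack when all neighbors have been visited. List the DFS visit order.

14, 13, 7, 9, 1, 11, 6, 12, 8, 10, 2, 3, 4, 5

Visit 14
14 → 13
13 → 7
7 → 9
9 → 1
1 → 11
11 → 6
6 → 12
12 → 8
8 → 10
10 → 2
2 → 3
3 → 4
13 → 5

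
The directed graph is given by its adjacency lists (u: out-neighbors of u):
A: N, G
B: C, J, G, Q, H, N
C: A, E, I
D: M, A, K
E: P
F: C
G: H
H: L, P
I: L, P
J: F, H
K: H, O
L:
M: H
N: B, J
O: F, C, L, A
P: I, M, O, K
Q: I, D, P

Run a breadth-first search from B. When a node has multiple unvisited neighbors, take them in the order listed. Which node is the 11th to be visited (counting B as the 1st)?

F

Visit B; enqueue C, J, G, Q, H, N → queue [C, J, G, Q, H, N]
Visit C; enqueue A, E, I → queue [J, G, Q, H, N, A, E, I]
Visit J; enqueue F → queue [G, Q, H, N, A, E, I, F]
Visit G → queue [Q, H, N, A, E, I, F]
Visit Q; enqueue D, P → queue [H, N, A, E, I, F, D, P]
Visit H; enqueue L → queue [N, A, E, I, F, D, P, L]
Visit N → queue [A, E, I, F, D, P, L]
Visit A → queue [E, I, F, D, P, L]
Visit E → queue [I, F, D, P, L]
Visit I → queue [F, D, P, L]
Visit F → queue [D, P, L]
Visit D; enqueue M, K → queue [P, L, M, K]
Visit P; enqueue O → queue [L, M, K, O]
Visit L → queue [M, K, O]
Visit M → queue [K, O]
Visit K → queue [O]
Visit O → queue []

Visit order: B, C, J, G, Q, H, N, A, E, I, F, D, P, L, M, K, O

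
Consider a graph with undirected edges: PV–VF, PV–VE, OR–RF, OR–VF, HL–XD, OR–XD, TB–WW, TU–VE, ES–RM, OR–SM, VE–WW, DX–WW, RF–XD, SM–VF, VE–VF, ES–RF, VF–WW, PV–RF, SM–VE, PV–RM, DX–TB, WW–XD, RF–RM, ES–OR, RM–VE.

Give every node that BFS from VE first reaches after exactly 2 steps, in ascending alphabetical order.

Level 0: VE
Level 1: PV, RM, SM, TU, VF, WW
Level 2: DX, ES, OR, RF, TB, XD
Level 3: HL

DX, ES, OR, RF, TB, XD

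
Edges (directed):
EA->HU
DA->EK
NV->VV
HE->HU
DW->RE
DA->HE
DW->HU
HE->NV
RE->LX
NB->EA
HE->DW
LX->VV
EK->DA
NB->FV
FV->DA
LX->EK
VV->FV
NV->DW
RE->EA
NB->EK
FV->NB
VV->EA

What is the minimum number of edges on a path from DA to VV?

3

Level 0: DA
Level 1: EK, HE
Level 2: DW, HU, NV
Level 3: RE, VV
Level 4: EA, FV, LX
Level 5: NB
VV first appears at level 3.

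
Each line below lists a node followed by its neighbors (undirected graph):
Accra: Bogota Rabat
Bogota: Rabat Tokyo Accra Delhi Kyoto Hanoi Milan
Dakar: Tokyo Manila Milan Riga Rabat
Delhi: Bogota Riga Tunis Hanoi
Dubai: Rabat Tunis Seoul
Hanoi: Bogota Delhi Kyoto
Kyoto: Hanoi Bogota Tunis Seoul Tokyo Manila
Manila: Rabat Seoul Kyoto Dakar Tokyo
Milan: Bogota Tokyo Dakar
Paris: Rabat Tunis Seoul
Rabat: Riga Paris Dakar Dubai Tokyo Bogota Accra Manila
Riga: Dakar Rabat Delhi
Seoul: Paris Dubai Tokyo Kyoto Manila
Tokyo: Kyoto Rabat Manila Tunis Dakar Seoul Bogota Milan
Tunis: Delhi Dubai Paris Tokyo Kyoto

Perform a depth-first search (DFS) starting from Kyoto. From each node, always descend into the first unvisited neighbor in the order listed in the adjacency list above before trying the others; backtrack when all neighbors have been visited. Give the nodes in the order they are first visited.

Visit Kyoto
Kyoto → Hanoi
Hanoi → Bogota
Bogota → Rabat
Rabat → Riga
Riga → Dakar
Dakar → Tokyo
Tokyo → Manila
Manila → Seoul
Seoul → Paris
Paris → Tunis
Tunis → Delhi
Tunis → Dubai
Tokyo → Milan
Rabat → Accra

Kyoto, Hanoi, Bogota, Rabat, Riga, Dakar, Tokyo, Manila, Seoul, Paris, Tunis, Delhi, Dubai, Milan, Accra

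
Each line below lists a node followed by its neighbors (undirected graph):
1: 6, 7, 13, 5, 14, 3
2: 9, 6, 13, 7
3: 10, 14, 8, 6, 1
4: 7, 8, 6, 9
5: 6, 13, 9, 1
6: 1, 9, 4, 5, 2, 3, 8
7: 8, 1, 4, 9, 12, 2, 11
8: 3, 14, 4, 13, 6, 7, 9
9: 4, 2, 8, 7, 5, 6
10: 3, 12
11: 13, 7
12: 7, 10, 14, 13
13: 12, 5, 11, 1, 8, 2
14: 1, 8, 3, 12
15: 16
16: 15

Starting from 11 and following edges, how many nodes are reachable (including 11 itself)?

14

BFS from 11 visits: 11, 13, 7, 12, 5, 1, 8, 2, 4, 9, 10, 14, 6, 3
Reachable nodes: 14 of 16 total.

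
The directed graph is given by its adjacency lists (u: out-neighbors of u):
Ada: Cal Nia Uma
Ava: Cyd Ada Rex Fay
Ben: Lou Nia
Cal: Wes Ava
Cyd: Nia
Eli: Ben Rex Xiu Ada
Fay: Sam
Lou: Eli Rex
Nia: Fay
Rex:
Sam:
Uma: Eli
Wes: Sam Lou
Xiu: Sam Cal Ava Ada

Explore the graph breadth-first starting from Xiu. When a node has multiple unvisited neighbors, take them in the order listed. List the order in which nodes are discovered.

Xiu -> Sam -> Cal -> Ava -> Ada -> Wes -> Cyd -> Rex -> Fay -> Nia -> Uma -> Lou -> Eli -> Ben

Visit Xiu; enqueue Sam, Cal, Ava, Ada → queue [Sam, Cal, Ava, Ada]
Visit Sam → queue [Cal, Ava, Ada]
Visit Cal; enqueue Wes → queue [Ava, Ada, Wes]
Visit Ava; enqueue Cyd, Rex, Fay → queue [Ada, Wes, Cyd, Rex, Fay]
Visit Ada; enqueue Nia, Uma → queue [Wes, Cyd, Rex, Fay, Nia, Uma]
Visit Wes; enqueue Lou → queue [Cyd, Rex, Fay, Nia, Uma, Lou]
Visit Cyd → queue [Rex, Fay, Nia, Uma, Lou]
Visit Rex → queue [Fay, Nia, Uma, Lou]
Visit Fay → queue [Nia, Uma, Lou]
Visit Nia → queue [Uma, Lou]
Visit Uma; enqueue Eli → queue [Lou, Eli]
Visit Lou → queue [Eli]
Visit Eli; enqueue Ben → queue [Ben]
Visit Ben → queue []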